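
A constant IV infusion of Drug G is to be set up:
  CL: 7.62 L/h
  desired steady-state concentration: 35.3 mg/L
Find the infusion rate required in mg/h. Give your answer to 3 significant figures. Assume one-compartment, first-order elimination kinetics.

269 mg/h

At steady state, infusion rate R₀ = Css × CL = 35.3 × 7.620 = 269.0 mg/h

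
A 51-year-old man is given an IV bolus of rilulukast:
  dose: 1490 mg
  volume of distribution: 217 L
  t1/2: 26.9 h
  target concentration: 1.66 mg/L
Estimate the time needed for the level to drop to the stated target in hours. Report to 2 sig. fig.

C₀ = Dose / Vd = 1490 / 217 = 6.866 mg/L
k = ln2 / t½ = 0.693147 / 26.9 = 0.02577 h⁻¹
t = ln(C₀ / C) / k = ln(6.866 / 1.66) / 0.02577
  = ln(4.136) / 0.02577 = 1.420 / 0.02577 = 55.10 h

55 h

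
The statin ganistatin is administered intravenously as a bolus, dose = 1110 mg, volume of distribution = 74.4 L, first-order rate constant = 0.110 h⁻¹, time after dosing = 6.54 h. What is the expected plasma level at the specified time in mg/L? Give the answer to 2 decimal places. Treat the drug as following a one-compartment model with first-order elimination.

7.27 mg/L

C₀ = Dose / Vd = 1110 / 74.4 = 14.92 mg/L
C = C₀ · e^(−k·t) = 14.92 × e^(−0.1100 × 6.54)
  = 14.92 × 0.4870 = 7.266 mg/L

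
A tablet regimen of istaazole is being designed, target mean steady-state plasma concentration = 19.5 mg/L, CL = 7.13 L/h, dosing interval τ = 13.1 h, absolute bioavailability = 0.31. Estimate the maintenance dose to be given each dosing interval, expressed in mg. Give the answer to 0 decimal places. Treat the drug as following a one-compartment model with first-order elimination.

At steady state, F × (Dose/τ) = Css × CL.
Dose = Css × CL × τ / F = 19.5 × 7.130 × 13.1 / 0.31 = 5875 mg

5875 mg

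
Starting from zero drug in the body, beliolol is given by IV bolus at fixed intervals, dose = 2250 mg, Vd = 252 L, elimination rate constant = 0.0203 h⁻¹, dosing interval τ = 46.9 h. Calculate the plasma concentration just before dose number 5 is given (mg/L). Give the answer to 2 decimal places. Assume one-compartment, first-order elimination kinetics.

5.49 mg/L

C₀ per dose = Dose / Vd = 2250 / 252 = 8.929 mg/L
Fraction remaining after one interval: r = e^(−kτ) = e^(−0.02030 × 46.9) = 0.3859
Before dose 5, 4 doses have been given (aged 1τ, 2τ, 3τ, 4τ).
C_trough = C₀ × (r + r² + … + r^4) = C₀ × r(1−r^4)/(1−r)
        = 8.929 × 0.3859 × (1 − 0.02218) / (1 − 0.3859) = 5.487 mg/L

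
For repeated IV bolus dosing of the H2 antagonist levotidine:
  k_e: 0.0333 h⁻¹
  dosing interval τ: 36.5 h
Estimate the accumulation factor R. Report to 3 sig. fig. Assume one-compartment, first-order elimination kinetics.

e^(−kτ) = e^(−0.03330 × 36.5) = 0.2966
Accumulation ratio R = 1 / (1 − e^(−kτ)) = 1 / (1 − 0.2966) = 1.422

1.42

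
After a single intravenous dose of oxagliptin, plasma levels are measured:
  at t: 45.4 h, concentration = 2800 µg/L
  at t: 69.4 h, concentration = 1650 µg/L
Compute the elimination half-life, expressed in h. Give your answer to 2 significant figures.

31 h

k = ln(C₁/C₂) / (t₂ − t₁) = ln(2800/1650) / (69.4 − 45.4)
  = 0.5288 / 24.00 = 0.02203 h⁻¹
t½ = ln2 / k = 0.693147 / 0.02203 = 31.46 h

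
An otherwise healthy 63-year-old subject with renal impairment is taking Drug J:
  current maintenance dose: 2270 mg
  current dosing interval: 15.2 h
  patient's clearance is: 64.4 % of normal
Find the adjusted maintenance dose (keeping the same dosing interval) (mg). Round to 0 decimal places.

1462 mg

To keep the same average steady-state level, dosing rate must scale with clearance.
CL ratio = 64.4 / 100 = 0.6440
New dose (same interval) = 2270 × 0.6440 = 1462 mg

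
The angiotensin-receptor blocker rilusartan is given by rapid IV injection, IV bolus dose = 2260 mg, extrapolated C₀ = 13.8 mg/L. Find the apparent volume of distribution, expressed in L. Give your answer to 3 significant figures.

164 L

Vd = Dose / C₀ = 2260 / 13.8 = 163.8 L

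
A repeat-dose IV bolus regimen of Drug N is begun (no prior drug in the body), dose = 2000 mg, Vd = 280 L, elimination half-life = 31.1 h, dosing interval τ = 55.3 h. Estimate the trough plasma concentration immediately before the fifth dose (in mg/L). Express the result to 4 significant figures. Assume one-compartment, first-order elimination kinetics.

C₀ per dose = Dose / Vd = 2000 / 280 = 7.143 mg/L
k = ln2 / t½ = 0.693147 / 31.1 = 0.02229 h⁻¹
Fraction remaining after one interval: r = e^(−kτ) = e^(−0.02229 × 55.3) = 0.2915
Before dose 5, 4 doses have been given (aged 1τ, 2τ, 3τ, 4τ).
C_trough = C₀ × (r + r² + … + r^4) = C₀ × r(1−r^4)/(1−r)
        = 7.143 × 0.2915 × (1 − 0.007220) / (1 − 0.2915) = 2.918 mg/L

2.918 mg/L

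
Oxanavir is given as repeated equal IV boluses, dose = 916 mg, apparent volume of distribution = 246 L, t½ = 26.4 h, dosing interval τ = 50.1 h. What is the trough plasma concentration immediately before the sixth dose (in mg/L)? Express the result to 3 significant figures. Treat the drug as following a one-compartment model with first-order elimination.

1.36 mg/L

C₀ per dose = Dose / Vd = 916 / 246 = 3.724 mg/L
k = ln2 / t½ = 0.693147 / 26.4 = 0.02626 h⁻¹
Fraction remaining after one interval: r = e^(−kτ) = e^(−0.02626 × 50.1) = 0.2683
Before dose 6, 5 doses have been given (aged 1τ, 2τ, 3τ, 4τ, 5τ).
C_trough = C₀ × (r + r² + … + r^5) = C₀ × r(1−r^5)/(1−r)
        = 3.724 × 0.2683 × (1 − 0.001390) / (1 − 0.2683) = 1.364 mg/L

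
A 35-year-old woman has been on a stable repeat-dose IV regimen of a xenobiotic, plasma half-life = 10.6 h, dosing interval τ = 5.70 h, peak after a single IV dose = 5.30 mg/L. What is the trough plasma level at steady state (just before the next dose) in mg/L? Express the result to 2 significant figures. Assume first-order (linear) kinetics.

k = ln2 / t½ = 0.693147 / 10.6 = 0.06539 h⁻¹
e^(−kτ) = e^(−0.06539 × 5.70) = 0.6889
Accumulation ratio R = 1 / (1 − e^(−kτ)) = 1 / (1 − 0.6889) = 3.214
Steady-state trough = C₀ × R × e^(−kτ) = 5.30 × 3.214 × 0.6889 = 11.73 mg/L

12 mg/L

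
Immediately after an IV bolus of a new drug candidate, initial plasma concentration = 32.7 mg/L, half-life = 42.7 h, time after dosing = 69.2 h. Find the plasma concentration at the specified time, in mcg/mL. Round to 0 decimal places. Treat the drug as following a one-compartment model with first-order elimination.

k = ln2 / t½ = 0.693147 / 42.7 = 0.01623 h⁻¹
C = C₀ · e^(−k·t) = 32.70 × e^(−0.01623 × 69.2)
  = 32.70 × 0.3253 = 10.64 mg/L
(10.64 mg/L = 10.64 mcg/mL)

11 mcg/mL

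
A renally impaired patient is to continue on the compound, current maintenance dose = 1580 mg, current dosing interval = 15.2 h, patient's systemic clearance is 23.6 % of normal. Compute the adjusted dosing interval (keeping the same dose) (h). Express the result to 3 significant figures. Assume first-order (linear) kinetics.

To keep the same average steady-state level, dosing rate must scale with clearance.
CL ratio = 23.6 / 100 = 0.2360
New interval (same dose) = 15.2 / 0.2360 = 64.41 h

64.4 h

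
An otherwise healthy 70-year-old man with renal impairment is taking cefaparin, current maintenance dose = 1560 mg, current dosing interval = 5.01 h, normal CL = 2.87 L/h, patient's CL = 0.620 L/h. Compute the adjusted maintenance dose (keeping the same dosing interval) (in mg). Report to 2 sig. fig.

To keep the same average steady-state level, dosing rate must scale with clearance.
CL ratio = 0.620 / 2.87 = 0.2160
New dose (same interval) = 1560 × 0.2160 = 337.0 mg

340 mg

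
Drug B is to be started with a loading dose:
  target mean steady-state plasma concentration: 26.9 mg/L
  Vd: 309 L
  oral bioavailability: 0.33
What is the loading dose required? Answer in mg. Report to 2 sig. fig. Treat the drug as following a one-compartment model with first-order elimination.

LD = Css × Vd / F = 26.9 × 309 / 0.33 = 25190 mg

25000 mg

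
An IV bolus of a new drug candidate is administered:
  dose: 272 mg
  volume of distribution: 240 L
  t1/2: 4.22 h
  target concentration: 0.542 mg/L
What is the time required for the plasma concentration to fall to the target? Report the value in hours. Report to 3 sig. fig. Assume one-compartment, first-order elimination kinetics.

4.49 h

C₀ = Dose / Vd = 272.0 / 240 = 1.133 mg/L
k = ln2 / t½ = 0.693147 / 4.22 = 0.1643 h⁻¹
t = ln(C₀ / C) / k = ln(1.133 / 0.542) / 0.1643
  = ln(2.090) / 0.1643 = 0.7372 / 0.1643 = 4.487 h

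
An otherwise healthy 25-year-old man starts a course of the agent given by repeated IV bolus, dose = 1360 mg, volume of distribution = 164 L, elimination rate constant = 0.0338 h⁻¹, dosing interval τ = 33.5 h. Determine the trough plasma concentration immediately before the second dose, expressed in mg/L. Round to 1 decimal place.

2.7 mg/L

C₀ per dose = Dose / Vd = 1360 / 164 = 8.293 mg/L
Fraction remaining after one interval: r = e^(−kτ) = e^(−0.03380 × 33.5) = 0.3223
Before dose 2, 1 dose has been given (aged 1τ).
C_trough = C₀ × r = 8.293 × 0.3223 = 2.673 mg/L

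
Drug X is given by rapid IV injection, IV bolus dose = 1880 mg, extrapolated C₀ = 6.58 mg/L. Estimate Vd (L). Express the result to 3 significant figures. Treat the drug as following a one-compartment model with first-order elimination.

286 L

Vd = Dose / C₀ = 1880 / 6.58 = 285.7 L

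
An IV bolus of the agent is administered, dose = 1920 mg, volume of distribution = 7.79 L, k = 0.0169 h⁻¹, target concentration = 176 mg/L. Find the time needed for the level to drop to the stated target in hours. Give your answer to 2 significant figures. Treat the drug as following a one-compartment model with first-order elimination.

C₀ = Dose / Vd = 1920 / 7.79 = 246.5 mg/L
t = ln(C₀ / C) / k = ln(246.5 / 176) / 0.01690
  = ln(1.401) / 0.01690 = 0.3372 / 0.01690 = 19.95 h

20 h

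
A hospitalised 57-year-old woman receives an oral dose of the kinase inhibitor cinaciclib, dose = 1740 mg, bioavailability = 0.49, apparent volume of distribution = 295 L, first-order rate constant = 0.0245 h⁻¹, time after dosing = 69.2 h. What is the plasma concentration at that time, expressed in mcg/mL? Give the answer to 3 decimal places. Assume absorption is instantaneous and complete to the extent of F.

Amount reaching circulation = F × Dose = 0.49 × 1740 = 852.6 mg
C₀ = F·Dose / Vd = 852.6 / 295 = 2.890 mg/L
C = C₀ · e^(−k·t) = 2.890 × e^(−0.02450 × 69.2)
  = 2.890 × 0.1835 = 0.5303 mg/L
(0.5303 mg/L = 0.5303 mcg/mL)

0.530 mcg/mL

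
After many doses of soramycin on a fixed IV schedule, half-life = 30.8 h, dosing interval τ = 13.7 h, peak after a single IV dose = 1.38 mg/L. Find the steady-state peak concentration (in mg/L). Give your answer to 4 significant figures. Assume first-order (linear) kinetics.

k = ln2 / t½ = 0.693147 / 30.8 = 0.02250 h⁻¹
e^(−kτ) = e^(−0.02250 × 13.7) = 0.7347
Accumulation ratio R = 1 / (1 − e^(−kτ)) = 1 / (1 − 0.7347) = 3.769
Steady-state peak = C₀ × R = 1.38 × 3.769 = 5.201 mg/L

5.201 mg/L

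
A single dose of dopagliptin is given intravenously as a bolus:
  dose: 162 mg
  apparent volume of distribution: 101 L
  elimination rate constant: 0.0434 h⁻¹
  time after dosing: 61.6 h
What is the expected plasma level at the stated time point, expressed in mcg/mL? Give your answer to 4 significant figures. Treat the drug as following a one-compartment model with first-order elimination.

0.1107 mcg/mL

C₀ = Dose / Vd = 162.0 / 101 = 1.604 mg/L
C = C₀ · e^(−k·t) = 1.604 × e^(−0.04340 × 61.6)
  = 1.604 × 0.06901 = 0.1107 mg/L
(0.1107 mg/L = 0.1107 mcg/mL)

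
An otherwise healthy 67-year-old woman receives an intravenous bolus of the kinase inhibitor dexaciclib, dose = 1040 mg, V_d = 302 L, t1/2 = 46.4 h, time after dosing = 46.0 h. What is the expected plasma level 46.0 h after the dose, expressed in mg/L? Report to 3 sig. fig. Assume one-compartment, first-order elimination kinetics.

1.73 mg/L

C₀ = Dose / Vd = 1040 / 302 = 3.444 mg/L
k = ln2 / t½ = 0.693147 / 46.4 = 0.01494 h⁻¹
C = C₀ · e^(−k·t) = 3.444 × e^(−0.01494 × 46.0)
  = 3.444 × 0.5030 = 1.732 mg/L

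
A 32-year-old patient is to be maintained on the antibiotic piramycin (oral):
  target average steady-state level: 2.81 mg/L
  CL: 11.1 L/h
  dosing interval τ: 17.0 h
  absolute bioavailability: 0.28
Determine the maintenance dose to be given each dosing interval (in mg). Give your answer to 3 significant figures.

1890 mg

At steady state, F × (Dose/τ) = Css × CL.
Dose = Css × CL × τ / F = 2.81 × 11.10 × 17.0 / 0.28 = 1894 mg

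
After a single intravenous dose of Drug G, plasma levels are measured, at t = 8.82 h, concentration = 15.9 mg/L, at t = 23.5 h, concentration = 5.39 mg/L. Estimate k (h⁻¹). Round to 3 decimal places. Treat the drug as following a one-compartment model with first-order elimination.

0.074 h⁻¹

k = ln(C₁/C₂) / (t₂ − t₁) = ln(15.9/5.39) / (23.5 − 8.82)
  = 1.082 / 14.68 = 0.07371 h⁻¹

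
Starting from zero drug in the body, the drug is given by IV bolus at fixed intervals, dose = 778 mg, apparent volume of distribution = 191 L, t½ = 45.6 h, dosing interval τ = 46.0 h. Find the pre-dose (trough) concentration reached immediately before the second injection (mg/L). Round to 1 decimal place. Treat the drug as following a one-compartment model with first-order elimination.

2.0 mg/L

C₀ per dose = Dose / Vd = 778 / 191 = 4.073 mg/L
k = ln2 / t½ = 0.693147 / 45.6 = 0.01520 h⁻¹
Fraction remaining after one interval: r = e^(−kτ) = e^(−0.01520 × 46.0) = 0.4970
Before dose 2, 1 dose has been given (aged 1τ).
C_trough = C₀ × r = 4.073 × 0.4970 = 2.024 mg/L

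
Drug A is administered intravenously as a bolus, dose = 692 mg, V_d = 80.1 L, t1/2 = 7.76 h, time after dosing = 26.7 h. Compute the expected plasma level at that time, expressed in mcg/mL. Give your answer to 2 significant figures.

C₀ = Dose / Vd = 692.0 / 80.1 = 8.639 mg/L
k = ln2 / t½ = 0.693147 / 7.76 = 0.08932 h⁻¹
C = C₀ · e^(−k·t) = 8.639 × e^(−0.08932 × 26.7)
  = 8.639 × 0.09210 = 0.7957 mg/L
(0.7957 mg/L = 0.7957 mcg/mL)

0.80 mcg/mL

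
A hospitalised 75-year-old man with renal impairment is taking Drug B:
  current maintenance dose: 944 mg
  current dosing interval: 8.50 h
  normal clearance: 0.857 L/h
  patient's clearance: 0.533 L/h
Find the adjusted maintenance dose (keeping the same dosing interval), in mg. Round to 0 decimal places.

To keep the same average steady-state level, dosing rate must scale with clearance.
CL ratio = 0.533 / 0.857 = 0.6219
New dose (same interval) = 944 × 0.6219 = 587.1 mg

587 mg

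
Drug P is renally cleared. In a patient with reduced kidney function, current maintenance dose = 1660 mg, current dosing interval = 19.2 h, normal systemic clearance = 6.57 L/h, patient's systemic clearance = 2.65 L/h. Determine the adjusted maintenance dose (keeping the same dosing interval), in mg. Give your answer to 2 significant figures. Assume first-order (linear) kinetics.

670 mg

To keep the same average steady-state level, dosing rate must scale with clearance.
CL ratio = 2.65 / 6.57 = 0.4033
New dose (same interval) = 1660 × 0.4033 = 669.5 mg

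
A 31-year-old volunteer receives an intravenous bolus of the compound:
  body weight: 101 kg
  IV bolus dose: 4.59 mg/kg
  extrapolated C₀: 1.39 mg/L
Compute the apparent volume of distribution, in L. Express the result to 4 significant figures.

Dose = 4.59 × 101 = 463.6 mg
Vd = Dose / C₀ = 463.6 / 1.39 = 333.5 L

333.5 L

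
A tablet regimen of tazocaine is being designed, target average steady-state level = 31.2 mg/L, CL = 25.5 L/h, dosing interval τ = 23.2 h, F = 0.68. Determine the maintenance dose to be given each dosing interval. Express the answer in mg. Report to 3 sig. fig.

At steady state, F × (Dose/τ) = Css × CL.
Dose = Css × CL × τ / F = 31.2 × 25.50 × 23.2 / 0.68 = 27140 mg

27100 mg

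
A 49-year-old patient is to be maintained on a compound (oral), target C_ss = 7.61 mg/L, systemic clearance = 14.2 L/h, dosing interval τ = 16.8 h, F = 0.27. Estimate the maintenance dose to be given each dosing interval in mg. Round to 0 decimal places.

At steady state, F × (Dose/τ) = Css × CL.
Dose = Css × CL × τ / F = 7.61 × 14.20 × 16.8 / 0.27 = 6724 mg

6724 mg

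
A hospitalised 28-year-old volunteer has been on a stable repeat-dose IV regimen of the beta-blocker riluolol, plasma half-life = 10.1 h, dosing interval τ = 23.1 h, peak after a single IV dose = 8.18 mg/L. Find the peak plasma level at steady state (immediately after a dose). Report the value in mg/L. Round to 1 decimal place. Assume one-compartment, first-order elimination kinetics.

k = ln2 / t½ = 0.693147 / 10.1 = 0.06863 h⁻¹
e^(−kτ) = e^(−0.06863 × 23.1) = 0.2049
Accumulation ratio R = 1 / (1 − e^(−kτ)) = 1 / (1 − 0.2049) = 1.258
Steady-state peak = C₀ × R = 8.18 × 1.258 = 10.29 mg/L

10.3 mg/L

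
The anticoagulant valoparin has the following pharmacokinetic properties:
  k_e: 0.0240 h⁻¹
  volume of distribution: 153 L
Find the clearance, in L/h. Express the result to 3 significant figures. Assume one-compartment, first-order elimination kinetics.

CL = k × Vd = 0.0240 × 153 = 3.672 L/h

3.67 L/h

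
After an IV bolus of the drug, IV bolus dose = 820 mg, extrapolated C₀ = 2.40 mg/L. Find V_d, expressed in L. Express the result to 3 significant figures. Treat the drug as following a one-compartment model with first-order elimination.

Vd = Dose / C₀ = 820.0 / 2.40 = 341.7 L

342 L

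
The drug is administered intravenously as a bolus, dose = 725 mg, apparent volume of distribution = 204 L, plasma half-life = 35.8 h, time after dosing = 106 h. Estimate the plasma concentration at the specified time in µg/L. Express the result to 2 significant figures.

C₀ = Dose / Vd = 725.0 / 204 = 3.554 mg/L
k = ln2 / t½ = 0.693147 / 35.8 = 0.01936 h⁻¹
C = C₀ · e^(−k·t) = 3.554 × e^(−0.01936 × 106)
  = 3.554 × 0.1285 = 0.4567 mg/L
Convert: 0.4567 mg/L × 1000 = 456.7 µg/L

460 µg/L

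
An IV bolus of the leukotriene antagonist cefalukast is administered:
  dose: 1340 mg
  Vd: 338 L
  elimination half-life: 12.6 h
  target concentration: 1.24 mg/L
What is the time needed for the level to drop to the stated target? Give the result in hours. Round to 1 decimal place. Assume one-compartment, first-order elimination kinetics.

21.1 h

C₀ = Dose / Vd = 1340 / 338 = 3.964 mg/L
k = ln2 / t½ = 0.693147 / 12.6 = 0.05501 h⁻¹
t = ln(C₀ / C) / k = ln(3.964 / 1.24) / 0.05501
  = ln(3.197) / 0.05501 = 1.162 / 0.05501 = 21.12 h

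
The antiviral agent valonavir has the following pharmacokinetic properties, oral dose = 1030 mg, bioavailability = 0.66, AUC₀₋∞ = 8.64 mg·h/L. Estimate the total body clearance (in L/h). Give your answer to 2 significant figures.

79 L/h

CL = F·Dose / AUC = 0.66 × 1030 / 8.64 = 78.68 L/h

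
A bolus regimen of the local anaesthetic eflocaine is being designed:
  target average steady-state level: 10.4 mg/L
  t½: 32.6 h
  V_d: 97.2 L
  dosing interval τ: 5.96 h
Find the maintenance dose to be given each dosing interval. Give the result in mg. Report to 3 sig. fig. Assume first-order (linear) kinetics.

k = ln2 / t½ = 0.693147 / 32.6 = 0.02126 h⁻¹
CL = k × Vd = 0.02126 × 97.2 = 2.066 L/h
At steady state, Dose/τ = Css × CL.
Dose = Css × CL × τ = 10.4 × 2.066 × 5.96 = 128.1 mg

128 mg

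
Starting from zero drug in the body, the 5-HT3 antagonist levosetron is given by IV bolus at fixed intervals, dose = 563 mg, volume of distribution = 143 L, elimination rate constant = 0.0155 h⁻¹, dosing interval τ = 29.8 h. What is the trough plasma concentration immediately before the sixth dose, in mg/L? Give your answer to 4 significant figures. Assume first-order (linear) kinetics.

6.040 mg/L

C₀ per dose = Dose / Vd = 563 / 143 = 3.937 mg/L
Fraction remaining after one interval: r = e^(−kτ) = e^(−0.01550 × 29.8) = 0.6301
Before dose 6, 5 doses have been given (aged 1τ, 2τ, 3τ, 4τ, 5τ).
C_trough = C₀ × (r + r² + … + r^5) = C₀ × r(1−r^5)/(1−r)
        = 3.937 × 0.6301 × (1 − 0.09932) / (1 − 0.6301) = 6.040 mg/L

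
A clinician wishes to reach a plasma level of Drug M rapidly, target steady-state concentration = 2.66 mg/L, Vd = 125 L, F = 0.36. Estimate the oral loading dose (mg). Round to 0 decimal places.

924 mg

LD = Css × Vd / F = 2.66 × 125 / 0.36 = 923.6 mg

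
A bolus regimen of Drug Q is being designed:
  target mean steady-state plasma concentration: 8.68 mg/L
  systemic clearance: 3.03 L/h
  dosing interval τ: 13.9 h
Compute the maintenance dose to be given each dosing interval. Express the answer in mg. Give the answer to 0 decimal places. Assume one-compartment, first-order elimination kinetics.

366 mg

At steady state, Dose/τ = Css × CL.
Dose = Css × CL × τ = 8.68 × 3.030 × 13.9 = 365.6 mg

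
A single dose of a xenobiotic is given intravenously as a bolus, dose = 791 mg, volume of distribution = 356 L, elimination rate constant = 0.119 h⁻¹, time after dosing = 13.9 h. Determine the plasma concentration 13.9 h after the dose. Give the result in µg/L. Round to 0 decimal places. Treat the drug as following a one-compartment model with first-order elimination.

425 µg/L

C₀ = Dose / Vd = 791.0 / 356 = 2.222 mg/L
C = C₀ · e^(−k·t) = 2.222 × e^(−0.1190 × 13.9)
  = 2.222 × 0.1913 = 0.4251 mg/L
Convert: 0.4251 mg/L × 1000 = 425.1 µg/L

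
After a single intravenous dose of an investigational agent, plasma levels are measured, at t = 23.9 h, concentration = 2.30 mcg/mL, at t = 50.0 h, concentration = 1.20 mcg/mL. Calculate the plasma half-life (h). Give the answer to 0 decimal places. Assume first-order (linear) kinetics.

28 h

k = ln(C₁/C₂) / (t₂ − t₁) = ln(2.30/1.20) / (50.0 − 23.9)
  = 0.6506 / 26.10 = 0.02493 h⁻¹
t½ = ln2 / k = 0.693147 / 0.02493 = 27.80 h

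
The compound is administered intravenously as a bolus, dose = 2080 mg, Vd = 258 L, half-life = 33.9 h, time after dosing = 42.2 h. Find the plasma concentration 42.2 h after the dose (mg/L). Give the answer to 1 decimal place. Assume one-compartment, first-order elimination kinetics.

3.4 mg/L

C₀ = Dose / Vd = 2080 / 258 = 8.062 mg/L
k = ln2 / t½ = 0.693147 / 33.9 = 0.02045 h⁻¹
C = C₀ · e^(−k·t) = 8.062 × e^(−0.02045 × 42.2)
  = 8.062 × 0.4219 = 3.401 mg/L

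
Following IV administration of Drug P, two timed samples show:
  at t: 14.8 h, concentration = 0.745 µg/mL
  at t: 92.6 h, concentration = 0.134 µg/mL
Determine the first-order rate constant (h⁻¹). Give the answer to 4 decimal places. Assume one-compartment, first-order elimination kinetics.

k = ln(C₁/C₂) / (t₂ − t₁) = ln(0.745/0.134) / (92.6 − 14.8)
  = 1.716 / 77.80 = 0.02206 h⁻¹

0.0221 h⁻¹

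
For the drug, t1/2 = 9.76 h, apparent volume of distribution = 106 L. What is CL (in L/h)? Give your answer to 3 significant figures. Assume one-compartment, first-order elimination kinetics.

7.53 L/h

k = ln2 / t½ = 0.693147 / 9.76 = 0.07102 h⁻¹
CL = k × Vd = 0.07102 × 106 = 7.528 L/h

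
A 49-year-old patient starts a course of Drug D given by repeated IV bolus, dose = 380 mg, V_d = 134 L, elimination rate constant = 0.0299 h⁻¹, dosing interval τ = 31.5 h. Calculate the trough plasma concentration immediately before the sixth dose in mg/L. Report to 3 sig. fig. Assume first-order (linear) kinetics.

C₀ per dose = Dose / Vd = 380 / 134 = 2.836 mg/L
Fraction remaining after one interval: r = e^(−kτ) = e^(−0.02990 × 31.5) = 0.3899
Before dose 6, 5 doses have been given (aged 1τ, 2τ, 3τ, 4τ, 5τ).
C_trough = C₀ × (r + r² + … + r^5) = C₀ × r(1−r^5)/(1−r)
        = 2.836 × 0.3899 × (1 − 0.009011) / (1 − 0.3899) = 1.796 mg/L

1.80 mg/L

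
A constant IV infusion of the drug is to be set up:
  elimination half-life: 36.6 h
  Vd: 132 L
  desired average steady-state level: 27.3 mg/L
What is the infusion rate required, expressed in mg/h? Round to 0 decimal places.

68 mg/h

k = ln2 / t½ = 0.693147 / 36.6 = 0.01894 h⁻¹
CL = k × Vd = 0.01894 × 132 = 2.500 L/h
At steady state, infusion rate R₀ = Css × CL = 27.3 × 2.500 = 68.25 mg/h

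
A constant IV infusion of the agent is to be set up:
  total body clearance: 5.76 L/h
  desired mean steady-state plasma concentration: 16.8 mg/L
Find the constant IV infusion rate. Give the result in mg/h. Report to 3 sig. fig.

At steady state, infusion rate R₀ = Css × CL = 16.8 × 5.760 = 96.77 mg/h

96.8 mg/h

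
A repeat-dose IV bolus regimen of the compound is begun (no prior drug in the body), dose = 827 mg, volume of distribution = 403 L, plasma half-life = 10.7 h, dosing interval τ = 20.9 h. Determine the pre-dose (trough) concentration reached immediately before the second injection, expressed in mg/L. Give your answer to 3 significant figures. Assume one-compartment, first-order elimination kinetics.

0.530 mg/L

C₀ per dose = Dose / Vd = 827 / 403 = 2.052 mg/L
k = ln2 / t½ = 0.693147 / 10.7 = 0.06478 h⁻¹
Fraction remaining after one interval: r = e^(−kτ) = e^(−0.06478 × 20.9) = 0.2582
Before dose 2, 1 dose has been given (aged 1τ).
C_trough = C₀ × r = 2.052 × 0.2582 = 0.5298 mg/L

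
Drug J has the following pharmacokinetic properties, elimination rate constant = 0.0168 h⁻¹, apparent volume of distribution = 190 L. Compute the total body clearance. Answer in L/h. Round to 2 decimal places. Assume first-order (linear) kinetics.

CL = k × Vd = 0.0168 × 190 = 3.192 L/h

3.19 L/h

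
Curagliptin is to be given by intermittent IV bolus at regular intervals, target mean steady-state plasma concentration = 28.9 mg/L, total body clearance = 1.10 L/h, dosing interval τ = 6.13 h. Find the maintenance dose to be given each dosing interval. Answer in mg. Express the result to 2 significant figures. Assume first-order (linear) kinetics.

190 mg

At steady state, Dose/τ = Css × CL.
Dose = Css × CL × τ = 28.9 × 1.100 × 6.13 = 194.9 mg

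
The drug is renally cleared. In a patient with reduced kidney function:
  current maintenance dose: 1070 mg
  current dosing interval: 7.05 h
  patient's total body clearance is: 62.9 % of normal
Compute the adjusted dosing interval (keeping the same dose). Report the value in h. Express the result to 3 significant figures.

To keep the same average steady-state level, dosing rate must scale with clearance.
CL ratio = 62.9 / 100 = 0.6290
New interval (same dose) = 7.05 / 0.6290 = 11.21 h

11.2 h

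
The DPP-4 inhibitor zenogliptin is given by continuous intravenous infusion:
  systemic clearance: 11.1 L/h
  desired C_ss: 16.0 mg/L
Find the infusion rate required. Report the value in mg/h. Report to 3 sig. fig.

178 mg/h

At steady state, infusion rate R₀ = Css × CL = 16.0 × 11.10 = 177.6 mg/h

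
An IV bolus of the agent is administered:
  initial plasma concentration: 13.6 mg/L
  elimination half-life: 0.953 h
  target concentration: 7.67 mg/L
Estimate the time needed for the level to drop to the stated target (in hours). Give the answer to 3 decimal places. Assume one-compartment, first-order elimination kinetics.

k = ln2 / t½ = 0.693147 / 0.953 = 0.7273 h⁻¹
t = ln(C₀ / C) / k = ln(13.60 / 7.67) / 0.7273
  = ln(1.773) / 0.7273 = 0.5727 / 0.7273 = 0.7874 h

0.787 h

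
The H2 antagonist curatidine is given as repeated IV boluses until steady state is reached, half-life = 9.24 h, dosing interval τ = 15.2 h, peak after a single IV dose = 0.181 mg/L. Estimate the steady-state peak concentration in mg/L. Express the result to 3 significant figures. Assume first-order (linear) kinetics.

k = ln2 / t½ = 0.693147 / 9.24 = 0.07502 h⁻¹
e^(−kτ) = e^(−0.07502 × 15.2) = 0.3197
Accumulation ratio R = 1 / (1 − e^(−kτ)) = 1 / (1 − 0.3197) = 1.470
Steady-state peak = C₀ × R = 0.181 × 1.470 = 0.2661 mg/L

0.266 mg/L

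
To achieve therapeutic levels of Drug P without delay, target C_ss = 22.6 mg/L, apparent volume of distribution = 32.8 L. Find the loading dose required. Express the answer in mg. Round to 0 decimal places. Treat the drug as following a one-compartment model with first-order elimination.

741 mg

LD = Css × Vd = 22.6 × 32.8 = 741.3 mg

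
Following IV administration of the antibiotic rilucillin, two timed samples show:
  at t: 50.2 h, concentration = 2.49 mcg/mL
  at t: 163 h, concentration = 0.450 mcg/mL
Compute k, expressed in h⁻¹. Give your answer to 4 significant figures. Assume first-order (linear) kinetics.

k = ln(C₁/C₂) / (t₂ − t₁) = ln(2.49/0.450) / (163 − 50.2)
  = 1.711 / 112.8 = 0.01517 h⁻¹

0.01517 h⁻¹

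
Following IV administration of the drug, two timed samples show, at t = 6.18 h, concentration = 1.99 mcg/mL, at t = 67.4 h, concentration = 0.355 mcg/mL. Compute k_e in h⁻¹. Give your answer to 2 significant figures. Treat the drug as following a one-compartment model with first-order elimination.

0.028 h⁻¹

k = ln(C₁/C₂) / (t₂ − t₁) = ln(1.99/0.355) / (67.4 − 6.18)
  = 1.724 / 61.22 = 0.02816 h⁻¹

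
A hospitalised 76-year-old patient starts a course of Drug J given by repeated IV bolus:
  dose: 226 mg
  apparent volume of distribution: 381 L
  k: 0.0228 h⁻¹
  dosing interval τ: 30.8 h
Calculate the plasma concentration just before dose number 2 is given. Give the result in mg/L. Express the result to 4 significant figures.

C₀ per dose = Dose / Vd = 226 / 381 = 0.5932 mg/L
Fraction remaining after one interval: r = e^(−kτ) = e^(−0.02280 × 30.8) = 0.4955
Before dose 2, 1 dose has been given (aged 1τ).
C_trough = C₀ × r = 0.5932 × 0.4955 = 0.2939 mg/L

0.2939 mg/L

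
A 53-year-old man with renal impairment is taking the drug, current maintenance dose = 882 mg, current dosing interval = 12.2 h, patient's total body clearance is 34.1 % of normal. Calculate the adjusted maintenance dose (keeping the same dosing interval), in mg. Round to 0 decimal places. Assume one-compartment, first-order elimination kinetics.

To keep the same average steady-state level, dosing rate must scale with clearance.
CL ratio = 34.1 / 100 = 0.3410
New dose (same interval) = 882 × 0.3410 = 300.8 mg

301 mg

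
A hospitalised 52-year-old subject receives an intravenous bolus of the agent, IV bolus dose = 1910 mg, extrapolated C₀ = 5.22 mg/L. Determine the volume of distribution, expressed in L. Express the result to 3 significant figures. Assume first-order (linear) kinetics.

Vd = Dose / C₀ = 1910 / 5.22 = 365.9 L

366 L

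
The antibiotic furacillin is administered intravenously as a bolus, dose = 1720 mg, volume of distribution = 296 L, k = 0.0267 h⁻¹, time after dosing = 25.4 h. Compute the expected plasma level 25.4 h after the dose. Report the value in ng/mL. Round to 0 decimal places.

C₀ = Dose / Vd = 1720 / 296 = 5.811 mg/L
C = C₀ · e^(−k·t) = 5.811 × e^(−0.02670 × 25.4)
  = 5.811 × 0.5075 = 2.949 mg/L
Convert: 2.949 mg/L × 1000 = 2949 ng/mL

2949 ng/mL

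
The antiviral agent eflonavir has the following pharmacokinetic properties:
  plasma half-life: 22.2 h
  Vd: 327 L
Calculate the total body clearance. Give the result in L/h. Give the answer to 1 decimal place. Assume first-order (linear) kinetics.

10.2 L/h

k = ln2 / t½ = 0.693147 / 22.2 = 0.03122 h⁻¹
CL = k × Vd = 0.03122 × 327 = 10.21 L/h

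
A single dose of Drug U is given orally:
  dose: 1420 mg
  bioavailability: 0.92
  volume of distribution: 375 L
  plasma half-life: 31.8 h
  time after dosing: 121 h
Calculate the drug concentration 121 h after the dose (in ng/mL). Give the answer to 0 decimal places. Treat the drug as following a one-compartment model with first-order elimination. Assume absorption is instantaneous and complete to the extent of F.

Amount reaching circulation = F × Dose = 0.92 × 1420 = 1306 mg
C₀ = F·Dose / Vd = 1306 / 375 = 3.483 mg/L
k = ln2 / t½ = 0.693147 / 31.8 = 0.02180 h⁻¹
C = C₀ · e^(−k·t) = 3.483 × e^(−0.02180 × 121)
  = 3.483 × 0.07152 = 0.2491 mg/L
Convert: 0.2491 mg/L × 1000 = 249.1 ng/mL

249 ng/mL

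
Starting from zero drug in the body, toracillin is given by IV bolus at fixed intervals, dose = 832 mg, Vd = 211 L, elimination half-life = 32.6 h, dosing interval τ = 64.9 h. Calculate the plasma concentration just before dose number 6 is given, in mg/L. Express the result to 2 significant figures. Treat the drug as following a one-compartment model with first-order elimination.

C₀ per dose = Dose / Vd = 832 / 211 = 3.943 mg/L
k = ln2 / t½ = 0.693147 / 32.6 = 0.02126 h⁻¹
Fraction remaining after one interval: r = e^(−kτ) = e^(−0.02126 × 64.9) = 0.2516
Before dose 6, 5 doses have been given (aged 1τ, 2τ, 3τ, 4τ, 5τ).
C_trough = C₀ × (r + r² + … + r^5) = C₀ × r(1−r^5)/(1−r)
        = 3.943 × 0.2516 × (1 − 0.001008) / (1 − 0.2516) = 1.324 mg/L

1.3 mg/L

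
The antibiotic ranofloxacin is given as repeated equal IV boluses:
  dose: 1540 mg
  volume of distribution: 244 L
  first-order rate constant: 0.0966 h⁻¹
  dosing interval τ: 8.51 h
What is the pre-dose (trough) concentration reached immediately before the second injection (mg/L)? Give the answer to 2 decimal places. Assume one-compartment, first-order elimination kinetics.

2.77 mg/L

C₀ per dose = Dose / Vd = 1540 / 244 = 6.311 mg/L
Fraction remaining after one interval: r = e^(−kτ) = e^(−0.09660 × 8.51) = 0.4395
Before dose 2, 1 dose has been given (aged 1τ).
C_trough = C₀ × r = 6.311 × 0.4395 = 2.774 mg/L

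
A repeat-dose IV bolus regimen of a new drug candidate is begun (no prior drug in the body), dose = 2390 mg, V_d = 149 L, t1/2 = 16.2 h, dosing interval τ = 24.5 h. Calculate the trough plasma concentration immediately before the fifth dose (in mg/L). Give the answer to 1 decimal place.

C₀ per dose = Dose / Vd = 2390 / 149 = 16.04 mg/L
k = ln2 / t½ = 0.693147 / 16.2 = 0.04279 h⁻¹
Fraction remaining after one interval: r = e^(−kτ) = e^(−0.04279 × 24.5) = 0.3505
Before dose 5, 4 doses have been given (aged 1τ, 2τ, 3τ, 4τ).
C_trough = C₀ × (r + r² + … + r^4) = C₀ × r(1−r^4)/(1−r)
        = 16.04 × 0.3505 × (1 − 0.01509) / (1 − 0.3505) = 8.525 mg/L

8.5 mg/L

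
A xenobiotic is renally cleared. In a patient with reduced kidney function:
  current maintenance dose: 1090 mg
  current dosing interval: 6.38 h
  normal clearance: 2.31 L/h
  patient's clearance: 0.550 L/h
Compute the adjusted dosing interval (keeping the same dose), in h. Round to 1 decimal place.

26.8 h

To keep the same average steady-state level, dosing rate must scale with clearance.
CL ratio = 0.550 / 2.31 = 0.2381
New interval (same dose) = 6.38 / 0.2381 = 26.80 h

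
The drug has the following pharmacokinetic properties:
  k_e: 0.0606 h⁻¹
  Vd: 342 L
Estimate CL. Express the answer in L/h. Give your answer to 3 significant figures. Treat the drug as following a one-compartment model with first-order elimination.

20.7 L/h

CL = k × Vd = 0.0606 × 342 = 20.73 L/h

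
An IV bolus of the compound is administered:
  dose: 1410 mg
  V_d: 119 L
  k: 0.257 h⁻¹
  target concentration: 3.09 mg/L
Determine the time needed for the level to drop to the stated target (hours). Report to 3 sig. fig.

C₀ = Dose / Vd = 1410 / 119 = 11.85 mg/L
t = ln(C₀ / C) / k = ln(11.85 / 3.09) / 0.2570
  = ln(3.835) / 0.2570 = 1.344 / 0.2570 = 5.230 h

5.23 h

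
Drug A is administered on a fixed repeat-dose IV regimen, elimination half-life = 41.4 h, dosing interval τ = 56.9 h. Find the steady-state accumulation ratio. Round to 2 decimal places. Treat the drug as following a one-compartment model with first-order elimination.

k = ln2 / t½ = 0.693147 / 41.4 = 0.01674 h⁻¹
e^(−kτ) = e^(−0.01674 × 56.9) = 0.3858
Accumulation ratio R = 1 / (1 − e^(−kτ)) = 1 / (1 − 0.3858) = 1.628

1.63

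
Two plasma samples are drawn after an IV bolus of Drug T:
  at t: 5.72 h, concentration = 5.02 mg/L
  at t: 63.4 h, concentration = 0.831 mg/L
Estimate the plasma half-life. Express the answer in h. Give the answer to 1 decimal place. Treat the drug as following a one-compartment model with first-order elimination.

22.2 h

k = ln(C₁/C₂) / (t₂ − t₁) = ln(5.02/0.831) / (63.4 − 5.72)
  = 1.799 / 57.68 = 0.03119 h⁻¹
t½ = ln2 / k = 0.693147 / 0.03119 = 22.22 h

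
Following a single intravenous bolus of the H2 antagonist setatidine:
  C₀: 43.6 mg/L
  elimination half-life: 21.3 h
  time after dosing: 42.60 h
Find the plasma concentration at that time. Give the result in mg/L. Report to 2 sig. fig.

11 mg/L

k = ln2 / t½ = 0.693147 / 21.3 = 0.03254 h⁻¹
t / t½ = 42.60 / 21.3 = 2 half-lives
C = C₀ × (1/2)^2 = 43.60 × 0.2500 = 10.90 mg/L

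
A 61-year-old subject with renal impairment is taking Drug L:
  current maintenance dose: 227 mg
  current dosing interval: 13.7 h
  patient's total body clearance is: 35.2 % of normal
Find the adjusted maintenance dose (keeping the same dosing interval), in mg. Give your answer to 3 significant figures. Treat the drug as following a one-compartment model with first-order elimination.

79.9 mg

To keep the same average steady-state level, dosing rate must scale with clearance.
CL ratio = 35.2 / 100 = 0.3520
New dose (same interval) = 227 × 0.3520 = 79.90 mg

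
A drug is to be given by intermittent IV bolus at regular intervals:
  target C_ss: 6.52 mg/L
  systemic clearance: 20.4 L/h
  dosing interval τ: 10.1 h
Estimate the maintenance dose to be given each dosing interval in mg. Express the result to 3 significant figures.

1340 mg

At steady state, Dose/τ = Css × CL.
Dose = Css × CL × τ = 6.52 × 20.40 × 10.1 = 1343 mg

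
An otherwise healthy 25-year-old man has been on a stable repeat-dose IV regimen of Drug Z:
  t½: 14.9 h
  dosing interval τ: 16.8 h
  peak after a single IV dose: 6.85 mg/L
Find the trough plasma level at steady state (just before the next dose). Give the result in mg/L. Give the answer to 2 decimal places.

5.78 mg/L

k = ln2 / t½ = 0.693147 / 14.9 = 0.04652 h⁻¹
e^(−kτ) = e^(−0.04652 × 16.8) = 0.4577
Accumulation ratio R = 1 / (1 − e^(−kτ)) = 1 / (1 − 0.4577) = 1.844
Steady-state trough = C₀ × R × e^(−kτ) = 6.85 × 1.844 × 0.4577 = 5.781 mg/L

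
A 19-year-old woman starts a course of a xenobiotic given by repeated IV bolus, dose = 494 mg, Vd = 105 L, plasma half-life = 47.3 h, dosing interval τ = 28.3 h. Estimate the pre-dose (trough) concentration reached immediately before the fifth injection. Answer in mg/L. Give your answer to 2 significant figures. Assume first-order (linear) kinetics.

C₀ per dose = Dose / Vd = 494 / 105 = 4.705 mg/L
k = ln2 / t½ = 0.693147 / 47.3 = 0.01465 h⁻¹
Fraction remaining after one interval: r = e^(−kτ) = e^(−0.01465 × 28.3) = 0.6606
Before dose 5, 4 doses have been given (aged 1τ, 2τ, 3τ, 4τ).
C_trough = C₀ × (r + r² + … + r^4) = C₀ × r(1−r^4)/(1−r)
        = 4.705 × 0.6606 × (1 − 0.1904) / (1 − 0.6606) = 7.414 mg/L

7.4 mg/L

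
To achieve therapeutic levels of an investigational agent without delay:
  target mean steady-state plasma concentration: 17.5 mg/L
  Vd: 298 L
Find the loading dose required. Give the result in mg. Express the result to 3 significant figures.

5220 mg

LD = Css × Vd = 17.5 × 298 = 5215 mg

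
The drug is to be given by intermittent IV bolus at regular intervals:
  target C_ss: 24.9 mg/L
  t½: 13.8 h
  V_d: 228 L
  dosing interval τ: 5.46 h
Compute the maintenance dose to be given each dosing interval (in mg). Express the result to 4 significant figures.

k = ln2 / t½ = 0.693147 / 13.8 = 0.05023 h⁻¹
CL = k × Vd = 0.05023 × 228 = 11.45 L/h
At steady state, Dose/τ = Css × CL.
Dose = Css × CL × τ = 24.9 × 11.45 × 5.46 = 1557 mg

1557 mg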